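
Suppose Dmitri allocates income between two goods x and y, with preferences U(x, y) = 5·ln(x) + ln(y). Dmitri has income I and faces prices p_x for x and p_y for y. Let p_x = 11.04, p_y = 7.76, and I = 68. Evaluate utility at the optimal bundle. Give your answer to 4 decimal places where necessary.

V = 8.5571

The MRS is 5·y/x. Set MRS = p_x/p_y.
So 5·p_y·y = p_x·x; combined with the budget, a share 5/6 of income goes to x.
Demand: x*(p_x,p_y,I) = 5/6·I/p_x and y* = 1/6·I/p_y.
At p_x=11.04, p_y=7.76, I=68: x* = 5/6·68/11.04 = 5.1329, y* = 1.4605.
Utility at the optimum: U(5.1329, 1.4605) = 8.5571.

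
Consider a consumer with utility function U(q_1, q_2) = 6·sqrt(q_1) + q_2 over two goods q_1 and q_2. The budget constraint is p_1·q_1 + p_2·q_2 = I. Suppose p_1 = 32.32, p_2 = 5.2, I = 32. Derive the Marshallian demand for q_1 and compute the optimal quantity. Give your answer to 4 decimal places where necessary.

q_1* = 0.233

MU_q_1 = 3/√q_1, MU_q_2 = 1. Tangency: 3/√q_1 = p_1/p_2.
Thus q_1* = (3·p_2/p_1)² — independent of I — with the rest of income spent on q_2.
Plugging in: q_1* = (3·5.2/32.32)² = 0.233.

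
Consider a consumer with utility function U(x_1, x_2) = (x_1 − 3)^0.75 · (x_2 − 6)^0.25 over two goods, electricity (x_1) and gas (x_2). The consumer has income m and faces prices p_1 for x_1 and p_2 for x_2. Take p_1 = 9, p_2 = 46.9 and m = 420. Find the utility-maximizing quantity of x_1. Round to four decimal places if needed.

MRS = 3·(x_2−6)/(x_1−3). Tangency with p_1/p_2 gives x_2−6 = (1/3)·(p_1/p_2)·(x_1−3).
After buying the subsistence bundle (3, 6), a share 0.75 of the remaining income goes to x_1: x_1* = 3 + 0.75·(m − 3p_1 − 6p_2)/p_1.
Discretionary income = 420 − 3·9 − 6·46.9 = 111.6; x_1* = 3 + 0.75·111.6/9 = 12.3.

x_1* = 12.3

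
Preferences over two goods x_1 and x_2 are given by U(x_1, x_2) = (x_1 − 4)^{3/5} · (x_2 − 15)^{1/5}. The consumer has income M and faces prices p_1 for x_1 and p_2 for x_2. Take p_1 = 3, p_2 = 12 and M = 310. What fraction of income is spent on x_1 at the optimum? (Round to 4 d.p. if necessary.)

share on x_1 = 0.3242

MRS = 3·(x_2−15)/(x_1−4). Tangency with p_1/p_2 gives x_2−15 = (1/3)·(p_1/p_2)·(x_1−4).
Substituting into the budget: x_1* = 4 + 0.75·(M − 4·p_1 − 15·p_2)/p_1, and x_2* = 15 + 0.25·(…)/p_2.
Discretionary income = 310 − 4·3 − 15·12 = 118; x_1* = 4 + 0.75·118/3 = 33.5; x_2* = 15 + 0.25·118/12 = 17.4583.
Expenditure on x_1: 3·33.5 = 100.5; share = 0.3242.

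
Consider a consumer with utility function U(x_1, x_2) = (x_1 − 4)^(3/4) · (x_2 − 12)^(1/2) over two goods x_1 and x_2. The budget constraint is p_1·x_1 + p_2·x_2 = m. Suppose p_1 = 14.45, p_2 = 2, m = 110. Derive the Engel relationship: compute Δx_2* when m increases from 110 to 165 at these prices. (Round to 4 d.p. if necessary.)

Δx_2* = 11

This is Cobb-Douglas in (x_1−4, x_2−12): tangency gives 0.75·p_2·(x_2−12) = 0.5·p_1·(x_1−4).
Substituting into the budget: x_1* = 4 + 0.6·(m − 4·p_1 − 12·p_2)/p_1, and x_2* = 12 + 0.4·(…)/p_2.
Discretionary income = 110 − 4·14.45 − 12·2 = 28.2; x_2* = 12 + 0.4·28.2/2 = 17.64.
At m' = 165: x_2* = 28.64. Change: 28.64 − 17.64 = 11.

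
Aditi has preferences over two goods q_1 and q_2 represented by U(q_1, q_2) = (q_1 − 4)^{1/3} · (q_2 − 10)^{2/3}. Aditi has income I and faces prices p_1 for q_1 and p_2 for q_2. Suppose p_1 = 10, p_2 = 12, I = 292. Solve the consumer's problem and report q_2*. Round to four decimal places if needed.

q_2* = 17.3333

Let q_1' = q_1−4, q_2' = q_2−10. MRS = (1/2)·q_2'/q_1' = p_1/p_2.
After buying the subsistence bundle (4, 10), a share 1/3 of the remaining income goes to q_1: q_1* = 4 + 1/3·(I − 4p_1 − 10p_2)/p_1.
Discretionary income = 292 − 4·10 − 10·12 = 132; q_2* = 10 + 2/3·132/12 = 17.3333.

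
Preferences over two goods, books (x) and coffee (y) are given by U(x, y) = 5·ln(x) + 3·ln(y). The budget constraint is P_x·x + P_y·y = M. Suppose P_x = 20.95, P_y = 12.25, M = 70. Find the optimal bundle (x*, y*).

MU_x/MU_y = (5·y)/(3·x); tangency sets this equal to P_x/P_y.
Rearranging, P_y·y = (3/5)·P_x·x. Substituting into the budget gives P_x·x·(1 + (3/5)) = M.
Demand: x*(P_x,P_y,M) = 0.625·M/P_x and y* = 0.375·M/P_y.
At P_x=20.95, P_y=12.25, M=70: x* = 0.625·70/20.95 = 2.0883, y* = 2.1429.

x* = 2.0883, y* = 2.1429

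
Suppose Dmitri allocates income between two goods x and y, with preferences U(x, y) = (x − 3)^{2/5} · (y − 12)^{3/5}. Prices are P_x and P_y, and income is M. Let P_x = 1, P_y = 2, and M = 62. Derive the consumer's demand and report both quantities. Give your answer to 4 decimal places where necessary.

After buying the subsistence bundle (3, 12), a share 0.4 of the remaining income goes to x: x* = 3 + 0.4·(M − 3P_x − 12P_y)/P_x.
Discretionary income = 62 − 3·1 − 12·2 = 35; x* = 3 + 0.4·35/1 = 17; y* = 12 + 0.6·35/2 = 22.5.

x* = 17, y* = 22.5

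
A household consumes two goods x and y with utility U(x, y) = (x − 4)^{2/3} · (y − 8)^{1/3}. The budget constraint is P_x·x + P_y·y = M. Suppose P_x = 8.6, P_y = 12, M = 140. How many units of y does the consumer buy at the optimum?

Let x' = x−4, y' = y−8. MRS = 2·y'/x' = P_x/P_y.
After buying the subsistence bundle (4, 8), a share 2/3 of the remaining income goes to x: x* = 4 + 2/3·(M − 4P_x − 8P_y)/P_x.
Discretionary income = 140 − 4·8.6 − 8·12 = 9.6; y* = 8 + 1/3·9.6/12 = 8.2667.

y* = 8.2667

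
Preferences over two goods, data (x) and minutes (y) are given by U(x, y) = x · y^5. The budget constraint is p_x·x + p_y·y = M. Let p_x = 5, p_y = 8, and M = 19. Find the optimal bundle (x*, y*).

x* = 0.6333, y* = 1.9792

Tangency: MRS = (1/5)·y/x = p_x/p_y.
Rearranging, p_y·y = 5·p_x·x. Substituting into the budget gives p_x·x·(1 + 5) = M.
Demand: x*(p_x,p_y,M) = 1/6·M/p_x and y* = 5/6·M/p_y.
At p_x=5, p_y=8, M=19: x* = 1/6·19/5 = 0.6333, y* = 1.9792.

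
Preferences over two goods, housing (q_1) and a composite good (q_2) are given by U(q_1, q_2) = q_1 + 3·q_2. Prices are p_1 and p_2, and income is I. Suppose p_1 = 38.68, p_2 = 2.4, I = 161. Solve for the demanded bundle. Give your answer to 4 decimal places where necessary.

q_1* = 0, q_2* = 67.0833

Linear utility — the consumer picks whichever good has higher MU/price: 1/38.68 = 0.0259 vs 3/2.4 = 1.25.
q_2 gives more utility per dollar, so spend all income on q_2: q_2* = I/p_2, q_1* = 0.
Numerically: q_1* = 0, q_2* = 67.0833.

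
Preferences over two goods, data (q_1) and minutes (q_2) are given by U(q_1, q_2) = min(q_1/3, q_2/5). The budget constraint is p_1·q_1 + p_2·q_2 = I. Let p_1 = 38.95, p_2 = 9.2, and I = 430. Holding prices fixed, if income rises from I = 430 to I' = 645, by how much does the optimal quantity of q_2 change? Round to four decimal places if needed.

Δq_2* = 6.6012

With perfect complements, no substitution: consume in ratio q_1:q_2 = 3:5.
Budget: p_1·q_1 + p_2·(5/3)·q_1 = I, so (3·p_1 + 5·p_2)·q_1 = 3·I.
Demand: q_1*(p_1,p_2,I) = 3·I/(3·p_1 + 5·p_2), q_2* = 5·I/(3·p_1 + 5·p_2).
Here 3·38.95 + 5·9.2 = 162.85, giving q_2* = 13.2023.
At I' = 645: q_2* = 19.8035. Change: 19.8035 − 13.2023 = 6.6012.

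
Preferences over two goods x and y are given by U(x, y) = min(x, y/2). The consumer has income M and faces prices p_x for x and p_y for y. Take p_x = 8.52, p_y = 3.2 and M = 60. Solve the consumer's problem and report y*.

Leontief preferences: the optimum is at the kink where x/1 = y/2, i.e. y = 2·x.
Budget: p_x·x + p_y·2·x = M, so (p_x + 2·p_y)·x = M.
Demand: x*(p_x,p_y,M) = M/(p_x + 2·p_y), y* = 2·M/(p_x + 2·p_y).
Here 8.52 + 2·3.2 = 14.92, giving y* = 8.0429.

y* = 8.0429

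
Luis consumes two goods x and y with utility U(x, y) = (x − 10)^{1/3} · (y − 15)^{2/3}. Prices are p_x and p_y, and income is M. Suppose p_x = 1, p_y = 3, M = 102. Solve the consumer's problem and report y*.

After buying the subsistence bundle (10, 15), a share 1/3 of the remaining income goes to x: x* = 10 + 1/3·(M − 10p_x − 15p_y)/p_x.
Discretionary income = 102 − 10·1 − 15·3 = 47; y* = 15 + 2/3·47/3 = 25.4444.

y* = 25.4444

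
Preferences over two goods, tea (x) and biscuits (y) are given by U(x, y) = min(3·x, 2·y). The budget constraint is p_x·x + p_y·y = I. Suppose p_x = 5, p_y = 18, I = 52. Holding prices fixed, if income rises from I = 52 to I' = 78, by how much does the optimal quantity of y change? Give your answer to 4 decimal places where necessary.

Δy* = 1.2188

Demand: x*(p_x,p_y,I) = 2·I/(2·p_x + 3·p_y), y* = 3·I/(2·p_x + 3·p_y).
Here 2·5 + 3·18 = 64, giving y* = 2.4375.
At I' = 78: y* = 3.6562. Change: 3.6562 − 2.4375 = 1.2188.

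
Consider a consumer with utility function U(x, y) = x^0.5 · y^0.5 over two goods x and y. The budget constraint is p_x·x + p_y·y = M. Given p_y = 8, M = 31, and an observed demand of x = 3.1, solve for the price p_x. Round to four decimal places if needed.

Tangency: MRS = y/x = p_x/p_y.
So 0.5·p_y·y = 0.5·p_x·x; combined with the budget, a share 0.5 of income goes to x.
Demand: x*(p_x,p_y,M) = 0.5·M/p_x and y* = 0.5·M/p_y.
Set x* = 3.1 in the demand function and solve for p_x: p_x = 5.

p_x = 5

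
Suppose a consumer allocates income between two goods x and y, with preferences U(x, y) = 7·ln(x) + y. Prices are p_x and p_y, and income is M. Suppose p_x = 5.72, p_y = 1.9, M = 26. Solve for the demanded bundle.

x* = 2.3252, y* = 6.6842

So x*(p_x,p_y) = 7·p_y/p_x, independent of income; and y* = (M − 7·p_y)/p_y.
At the given prices: x* = 7·1.9/5.72 = 2.3252, and y* = 6.6842.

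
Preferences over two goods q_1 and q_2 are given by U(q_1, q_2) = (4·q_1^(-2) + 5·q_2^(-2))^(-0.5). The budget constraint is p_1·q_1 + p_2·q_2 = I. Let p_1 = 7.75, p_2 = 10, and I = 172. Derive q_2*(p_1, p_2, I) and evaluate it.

MU_q_1 ∝ 4·q_1^(-3), MU_q_2 ∝ 5·q_2^(-3), so MRS = (4/5)·(q_2/q_1)^(3) = p_1/p_2.
Solve for the ratio: q_2/q_1 = [(5/4)·p_1/p_2]^(1/3).
With the ratio pinned down, the budget gives q_1* = I/(p_1 + p_2·(q_2/q_1)) and q_2* = (q_2/q_1)·q_1*.
Numerically q_2/q_1 = 0.989473, so q_1* = 172/(7.75 + 10·0.989473) = 9.748 and q_2* = 0.989473·9.748 = 9.6453.

q_2* = 9.6453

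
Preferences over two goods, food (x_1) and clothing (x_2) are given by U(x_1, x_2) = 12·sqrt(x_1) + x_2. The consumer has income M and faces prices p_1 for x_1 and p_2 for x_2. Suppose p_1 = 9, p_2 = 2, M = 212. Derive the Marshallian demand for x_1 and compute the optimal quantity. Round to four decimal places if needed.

Set MRS = p_1/p_2: 6·x_1^(−1/2) = p_1/p_2.
Thus x_1* = (6·p_2/p_1)² — independent of M — with the rest of income spent on x_2.
Plugging in: x_1* = (6·2/9)² = 1.7778.

x_1* = 1.7778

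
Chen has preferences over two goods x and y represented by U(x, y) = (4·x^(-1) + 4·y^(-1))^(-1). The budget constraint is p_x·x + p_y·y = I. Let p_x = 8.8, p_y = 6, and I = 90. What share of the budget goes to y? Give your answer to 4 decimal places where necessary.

share on y = 0.4523

From the CES first-order condition, (y/x)^(2) = p_x/p_y.
Hence y/x = (p_x/p_y)^(1/(2)), i.e. raised to the 0.5 power.
Substitute y = (y/x)·x into the budget: x* = I/(p_x + p_y·(y/x)).
Numerically y/x = 1.21106, so x* = 90/(8.8 + 6·1.21106) = 5.6018 and y* = 1.21106·5.6018 = 6.7841.
Expenditure on y: 6·6.7841 = 40.7045; share = 0.4523.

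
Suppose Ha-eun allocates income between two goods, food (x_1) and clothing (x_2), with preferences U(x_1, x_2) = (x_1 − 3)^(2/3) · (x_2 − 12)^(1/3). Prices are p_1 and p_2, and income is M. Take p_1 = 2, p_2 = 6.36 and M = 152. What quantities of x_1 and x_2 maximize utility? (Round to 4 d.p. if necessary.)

x_1* = 26.2267, x_2* = 15.652

Let x_1' = x_1−3, x_2' = x_2−12. MRS = 2·x_2'/x_1' = p_1/p_2.
Substituting into the budget: x_1* = 3 + 2/3·(M − 3·p_1 − 12·p_2)/p_1, and x_2* = 12 + 1/3·(…)/p_2.
Discretionary income = 152 − 3·2 − 12·6.36 = 69.68; x_1* = 3 + 2/3·69.68/2 = 26.2267; x_2* = 12 + 1/3·69.68/6.36 = 15.652.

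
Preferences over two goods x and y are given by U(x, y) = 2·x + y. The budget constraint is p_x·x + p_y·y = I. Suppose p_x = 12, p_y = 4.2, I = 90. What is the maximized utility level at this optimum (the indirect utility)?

Perfect substitutes: compare marginal utility per dollar. 2/p_x vs 1/p_y → 0.1667 vs 0.2381.
y gives more utility per dollar, so spend all income on y: y* = I/p_y, x* = 0.
Numerically: x* = 0, y* = 21.4286.
Utility at the optimum: U(0, 21.4286) = 21.4286.

V = 21.4286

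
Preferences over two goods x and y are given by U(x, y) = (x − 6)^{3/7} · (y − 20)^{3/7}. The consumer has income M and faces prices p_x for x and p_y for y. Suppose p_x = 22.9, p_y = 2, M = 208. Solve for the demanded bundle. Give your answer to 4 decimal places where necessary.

x* = 6.6681, y* = 27.65

This is Cobb-Douglas in (x−6, y−20): tangency gives 3/7·p_y·(y−20) = 3/7·p_x·(x−6).
Substituting into the budget: x* = 6 + 0.5·(M − 6·p_x − 20·p_y)/p_x, and y* = 20 + 0.5·(…)/p_y.
Discretionary income = 208 − 6·22.9 − 20·2 = 30.6; x* = 6 + 0.5·30.6/22.9 = 6.6681; y* = 20 + 0.5·30.6/2 = 27.65.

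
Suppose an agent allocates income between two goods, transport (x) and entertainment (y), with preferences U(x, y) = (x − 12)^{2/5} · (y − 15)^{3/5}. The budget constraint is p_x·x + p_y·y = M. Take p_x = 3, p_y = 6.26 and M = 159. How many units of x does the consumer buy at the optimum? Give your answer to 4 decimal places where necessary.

This is Cobb-Douglas in (x−12, y−15): tangency gives 0.4·p_y·(y−15) = 0.6·p_x·(x−12).
After buying the subsistence bundle (12, 15), a share 0.4 of the remaining income goes to x: x* = 12 + 0.4·(M − 12p_x − 15p_y)/p_x.
Discretionary income = 159 − 12·3 − 15·6.26 = 29.1; x* = 12 + 0.4·29.1/3 = 15.88.

x* = 15.88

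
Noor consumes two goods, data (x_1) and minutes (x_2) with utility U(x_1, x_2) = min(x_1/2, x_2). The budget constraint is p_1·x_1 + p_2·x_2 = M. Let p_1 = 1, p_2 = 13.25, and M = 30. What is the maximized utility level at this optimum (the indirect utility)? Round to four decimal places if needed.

V = 1.9672

Here 2·1 + 13.25 = 15.25, giving x_1* = 3.9344 and x_2* = 1.9672.
Utility at the optimum: U(3.9344, 1.9672) = 1.9672.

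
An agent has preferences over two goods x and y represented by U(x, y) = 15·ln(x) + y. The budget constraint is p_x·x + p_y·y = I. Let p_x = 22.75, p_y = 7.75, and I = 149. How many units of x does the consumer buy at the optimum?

Set MRS = p_x/p_y: (15/x)/1 = p_x/p_y.
So x*(p_x,p_y) = 15·p_y/p_x, independent of income; and y* = (I − 15·p_y)/p_y.
At the given prices: x* = 15·7.75/22.75 = 5.1099.

x* = 5.1099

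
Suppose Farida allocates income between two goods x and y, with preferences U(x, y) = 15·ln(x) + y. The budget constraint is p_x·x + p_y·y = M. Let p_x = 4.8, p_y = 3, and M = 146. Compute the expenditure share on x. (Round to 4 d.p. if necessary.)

At the given prices: x* = 15·3/4.8 = 9.375, and y* = 33.6667.
Expenditure on x: 4.8·9.375 = 45; share = 0.3082.

share on x = 0.3082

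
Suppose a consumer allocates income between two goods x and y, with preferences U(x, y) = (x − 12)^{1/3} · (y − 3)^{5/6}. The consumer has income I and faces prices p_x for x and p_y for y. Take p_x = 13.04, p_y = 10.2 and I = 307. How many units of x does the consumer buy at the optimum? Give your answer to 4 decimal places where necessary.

x* = 14.6275

Discretionary income = 307 − 12·13.04 − 3·10.2 = 119.92; x* = 12 + 2/7·119.92/13.04 = 14.6275.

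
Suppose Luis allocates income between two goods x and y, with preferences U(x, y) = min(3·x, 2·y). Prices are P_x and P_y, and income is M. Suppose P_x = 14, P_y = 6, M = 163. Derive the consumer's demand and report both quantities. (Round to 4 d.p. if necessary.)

With perfect complements, no substitution: consume in ratio x:y = 2:3.
Budget: P_x·x + P_y·(3/2)·x = M, so (2·P_x + 3·P_y)·x = 2·M.
Demand: x*(P_x,P_y,M) = 2·M/(2·P_x + 3·P_y), y* = 3·M/(2·P_x + 3·P_y).
Here 2·14 + 3·6 = 46, giving x* = 7.087 and y* = 10.6304.

x* = 7.087, y* = 10.6304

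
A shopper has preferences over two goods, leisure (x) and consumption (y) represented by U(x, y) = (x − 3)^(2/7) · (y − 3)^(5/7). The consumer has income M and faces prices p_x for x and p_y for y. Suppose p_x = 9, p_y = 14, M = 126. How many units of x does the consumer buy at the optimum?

x* = 4.8095

Let x' = x−3, y' = y−3. MRS = (2/5)·y'/x' = p_x/p_y.
After buying the subsistence bundle (3, 3), a share 2/7 of the remaining income goes to x: x* = 3 + 2/7·(M − 3p_x − 3p_y)/p_x.
Discretionary income = 126 − 3·9 − 3·14 = 57; x* = 3 + 2/7·57/9 = 4.8095.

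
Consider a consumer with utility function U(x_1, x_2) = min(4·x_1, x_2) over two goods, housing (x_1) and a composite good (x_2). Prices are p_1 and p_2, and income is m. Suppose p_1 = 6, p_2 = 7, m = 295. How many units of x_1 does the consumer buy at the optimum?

x_1* = 8.6765

With perfect complements, no substitution: consume in ratio x_1:x_2 = 1:4.
Budget: p_1·x_1 + p_2·4·x_1 = m, so (p_1 + 4·p_2)·x_1 = m.
Demand: x_1*(p_1,p_2,m) = m/(p_1 + 4·p_2), x_2* = 4·m/(p_1 + 4·p_2).
Here 6 + 4·7 = 34, giving x_1* = 8.6765.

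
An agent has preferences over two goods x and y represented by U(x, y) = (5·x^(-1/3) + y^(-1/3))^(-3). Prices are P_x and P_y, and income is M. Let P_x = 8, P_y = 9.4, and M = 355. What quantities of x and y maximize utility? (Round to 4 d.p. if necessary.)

Substitute y = (y/x)·x into the budget: x* = M/(P_x + P_y·(y/x)).
Numerically y/x = 0.264999, so x* = 355/(8 + 9.4·0.264999) = 33.8386 and y* = 0.264999·33.8386 = 8.9672.

x* = 33.8386, y* = 8.9672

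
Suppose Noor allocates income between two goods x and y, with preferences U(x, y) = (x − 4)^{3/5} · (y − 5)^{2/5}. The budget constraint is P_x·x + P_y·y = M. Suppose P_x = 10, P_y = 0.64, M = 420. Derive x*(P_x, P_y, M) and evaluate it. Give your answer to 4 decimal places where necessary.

MRS = (3/2)·(y−5)/(x−4). Tangency with P_x/P_y gives y−5 = (2/3)·(P_x/P_y)·(x−4).
Substituting into the budget: x* = 4 + 0.6·(M − 4·P_x − 5·P_y)/P_x, and y* = 5 + 0.4·(…)/P_y.
Discretionary income = 420 − 4·10 − 5·0.64 = 376.8; x* = 4 + 0.6·376.8/10 = 26.608.

x* = 26.608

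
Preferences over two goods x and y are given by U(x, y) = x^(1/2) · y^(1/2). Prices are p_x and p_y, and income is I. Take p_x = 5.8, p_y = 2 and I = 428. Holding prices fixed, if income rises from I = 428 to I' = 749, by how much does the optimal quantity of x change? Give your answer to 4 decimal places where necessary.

Δx* = 27.6724

MU_x/MU_y = (0.5·y)/(0.5·x); tangency sets this equal to p_x/p_y.
Rearranging, p_y·y = p_x·x. Substituting into the budget gives p_x·x·(1 + 1) = I.
Demand: x*(p_x,p_y,I) = 0.5·I/p_x and y* = 0.5·I/p_y.
At p_x=5.8, p_y=2, I=428: x* = 0.5·428/5.8 = 36.8966.
At I' = 749: x* = 64.569. Change: 64.569 − 36.8966 = 27.6724.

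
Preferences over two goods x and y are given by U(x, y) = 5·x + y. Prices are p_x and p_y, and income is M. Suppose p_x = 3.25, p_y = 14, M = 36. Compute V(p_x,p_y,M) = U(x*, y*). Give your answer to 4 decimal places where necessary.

V = 55.3846

x gives more utility per dollar, so spend all income on x: x* = M/p_x, y* = 0.
Numerically: x* = 11.0769, y* = 0.
Utility at the optimum: U(11.0769, 0) = 55.3846.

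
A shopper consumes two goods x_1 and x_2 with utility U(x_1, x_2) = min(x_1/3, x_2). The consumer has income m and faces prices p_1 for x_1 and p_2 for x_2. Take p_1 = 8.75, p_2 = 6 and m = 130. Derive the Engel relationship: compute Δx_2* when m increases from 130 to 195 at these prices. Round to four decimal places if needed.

With perfect complements, no substitution: consume in ratio x_1:x_2 = 3:1.
Budget: p_1·x_1 + p_2·(1/3)·x_1 = m, so (3·p_1 + p_2)·x_1 = 3·m.
Demand: x_1*(p_1,p_2,m) = 3·m/(3·p_1 + p_2), x_2* = m/(3·p_1 + p_2).
Here 3·8.75 + 6 = 32.25, giving x_2* = 4.031.
At m' = 195: x_2* = 6.0465. Change: 6.0465 − 4.031 = 2.0155.

Δx_2* = 2.0155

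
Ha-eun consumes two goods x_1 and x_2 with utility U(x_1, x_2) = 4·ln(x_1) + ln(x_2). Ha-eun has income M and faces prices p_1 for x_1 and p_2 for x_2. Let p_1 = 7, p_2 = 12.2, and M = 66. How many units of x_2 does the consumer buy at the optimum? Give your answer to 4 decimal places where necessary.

x_2* = 1.082

At p_1=7, p_2=12.2, M=66: x_2* = 0.2·66/12.2 = 1.082.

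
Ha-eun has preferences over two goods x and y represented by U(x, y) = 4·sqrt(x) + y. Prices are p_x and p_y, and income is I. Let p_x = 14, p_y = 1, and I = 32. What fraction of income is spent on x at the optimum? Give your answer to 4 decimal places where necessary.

share on x = 0.0089

Plugging in: x* = (2·1/14)² = 0.0204, y* = 31.7143.
Expenditure on x: 14·0.0204 = 0.2857; share = 0.0089.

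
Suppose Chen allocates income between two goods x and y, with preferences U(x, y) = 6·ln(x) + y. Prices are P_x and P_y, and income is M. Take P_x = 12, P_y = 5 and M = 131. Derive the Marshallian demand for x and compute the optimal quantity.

x* = 2.5

MU_x = 6/x, MU_y = 1. Tangency: 6/x = P_x/P_y.
So x*(P_x,P_y) = 6·P_y/P_x, independent of income; and y* = (M − 6·P_y)/P_y.
At the given prices: x* = 6·5/12 = 2.5.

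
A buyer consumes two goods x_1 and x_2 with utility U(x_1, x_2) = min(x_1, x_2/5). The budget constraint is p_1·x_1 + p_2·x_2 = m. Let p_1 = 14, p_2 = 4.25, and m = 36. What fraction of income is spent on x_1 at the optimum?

share on x_1 = 0.3972

Demand: x_1*(p_1,p_2,m) = m/(p_1 + 5·p_2), x_2* = 5·m/(p_1 + 5·p_2).
Here 14 + 5·4.25 = 35.25, giving x_1* = 1.0213 and x_2* = 5.1064.
Expenditure on x_1: 14·1.0213 = 14.2979; share = 0.3972.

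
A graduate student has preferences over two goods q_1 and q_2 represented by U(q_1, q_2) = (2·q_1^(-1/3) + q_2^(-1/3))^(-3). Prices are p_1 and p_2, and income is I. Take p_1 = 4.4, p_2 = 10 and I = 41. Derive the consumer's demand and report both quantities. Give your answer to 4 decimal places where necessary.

q_1* = 5.386, q_2* = 1.7302

MU_q_1 ∝ 2·q_1^(-4/3), MU_q_2 ∝ q_2^(-4/3), so MRS = 2·(q_2/q_1)^(4/3) = p_1/p_2.
Solve for the ratio: q_2/q_1 = [(1/2)·p_1/p_2]^(0.75).
With the ratio pinned down, the budget gives q_1* = I/(p_1 + p_2·(q_2/q_1)) and q_2* = (q_2/q_1)·q_1*.
Numerically q_2/q_1 = 0.321231, so q_1* = 41/(4.4 + 10·0.321231) = 5.386 and q_2* = 0.321231·5.386 = 1.7302.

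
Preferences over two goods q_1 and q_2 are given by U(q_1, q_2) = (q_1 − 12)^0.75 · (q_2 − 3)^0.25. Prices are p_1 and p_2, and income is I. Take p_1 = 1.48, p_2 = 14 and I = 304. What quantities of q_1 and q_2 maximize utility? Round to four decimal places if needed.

MRS = 3·(q_2−3)/(q_1−12). Tangency with p_1/p_2 gives q_2−3 = (1/3)·(p_1/p_2)·(q_1−12).
After buying the subsistence bundle (12, 3), a share 0.75 of the remaining income goes to q_1: q_1* = 12 + 0.75·(I − 12p_1 − 3p_2)/p_1.
Discretionary income = 304 − 12·1.48 − 3·14 = 244.24; q_1* = 12 + 0.75·244.24/1.48 = 135.7703; q_2* = 3 + 0.25·244.24/14 = 7.3614.

q_1* = 135.7703, q_2* = 7.3614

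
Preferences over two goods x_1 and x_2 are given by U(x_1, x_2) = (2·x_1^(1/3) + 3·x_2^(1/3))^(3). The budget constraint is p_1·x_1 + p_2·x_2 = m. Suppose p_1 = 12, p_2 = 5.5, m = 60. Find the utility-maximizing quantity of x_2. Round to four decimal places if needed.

x_2* = 7.9715

Numerically x_2/x_1 = 5.920586, so x_1* = 60/(12 + 5.5·5.920586) = 1.3464 and x_2* = 5.920586·1.3464 = 7.9715.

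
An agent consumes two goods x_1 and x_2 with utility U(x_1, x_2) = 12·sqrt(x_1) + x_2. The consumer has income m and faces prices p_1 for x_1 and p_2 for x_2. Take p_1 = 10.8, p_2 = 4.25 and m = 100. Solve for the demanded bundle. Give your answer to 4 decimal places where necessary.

Utility is quasi-linear in x_2; the FOC for x_1 is 6/√x_1 = p_1/p_2.
Solve: √x_1 = 6·p_2/p_1, so x_1*(p_1,p_2) = (6·p_2/p_1)², and x_2* = (m − p_1·x_1*)/p_2.
Plugging in: x_1* = (6·4.25/10.8)² = 5.5748, x_2* = 9.3627.

x_1* = 5.5748, x_2* = 9.3627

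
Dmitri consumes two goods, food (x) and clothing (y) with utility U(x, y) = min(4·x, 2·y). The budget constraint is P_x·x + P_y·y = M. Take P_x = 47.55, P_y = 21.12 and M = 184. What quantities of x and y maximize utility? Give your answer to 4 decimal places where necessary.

Demand: x*(P_x,P_y,M) = 2·M/(2·P_x + 4·P_y), y* = 4·M/(2·P_x + 4·P_y).
Here 2·47.55 + 4·21.12 = 179.58, giving x* = 2.0492 and y* = 4.0985.

x* = 2.0492, y* = 4.0985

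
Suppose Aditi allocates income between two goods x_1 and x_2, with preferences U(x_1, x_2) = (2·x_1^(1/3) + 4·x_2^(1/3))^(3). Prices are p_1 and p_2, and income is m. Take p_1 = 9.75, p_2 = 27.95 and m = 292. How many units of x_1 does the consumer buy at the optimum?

MU_x_1 ∝ 2·x_1^(-2/3), MU_x_2 ∝ 4·x_2^(-2/3), so MRS = (1/2)·(x_2/x_1)^(2/3) = p_1/p_2.
Hence x_2/x_1 = (2·p_1/p_2)^(1/(2/3)), i.e. raised to the 1.5 power.
Substitute x_2 = (x_2/x_1)·x_1 into the budget: x_1* = m/(p_1 + p_2·(x_2/x_1)).
Numerically x_2/x_1 = 0.582746, so x_1* = 292/(9.75 + 27.95·0.582746) = 11.2145.

x_1* = 11.2145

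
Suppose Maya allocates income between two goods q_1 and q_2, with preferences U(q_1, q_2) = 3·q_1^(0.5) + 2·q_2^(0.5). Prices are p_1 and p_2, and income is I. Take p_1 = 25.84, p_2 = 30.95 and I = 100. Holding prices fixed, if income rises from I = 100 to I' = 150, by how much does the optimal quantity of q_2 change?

Δq_2* = 0.4372

MRS = MU_q_1/MU_q_2 = (3/2)·(q_2/q_1)^(0.5). Set equal to p_1/p_2.
Hence q_2/q_1 = ((2/3)·p_1/p_2)^(1/(0.5)), i.e. raised to the 2 power.
With the ratio pinned down, the budget gives q_1* = I/(p_1 + p_2·(q_2/q_1)) and q_2* = (q_2/q_1)·q_1*.
Numerically q_2/q_1 = 0.3098, so q_1* = 100/(25.84 + 30.95·0.3098) = 2.8226 and q_2* = 0.3098·2.8226 = 0.8744.
At I' = 150: q_2* = 1.3117. Change: 1.3117 − 0.8744 = 0.4372.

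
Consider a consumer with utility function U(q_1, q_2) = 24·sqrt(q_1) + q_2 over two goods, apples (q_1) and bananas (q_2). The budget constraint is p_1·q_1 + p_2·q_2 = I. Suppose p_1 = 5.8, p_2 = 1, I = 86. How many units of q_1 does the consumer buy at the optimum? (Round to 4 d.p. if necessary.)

MU_q_1 = 12/√q_1, MU_q_2 = 1. Tangency: 12/√q_1 = p_1/p_2.
Solve: √q_1 = 12·p_2/p_1, so q_1*(p_1,p_2) = (12·p_2/p_1)², and q_2* = (I − p_1·q_1*)/p_2.
Plugging in: q_1* = (12·1/5.8)² = 4.2806.

q_1* = 4.2806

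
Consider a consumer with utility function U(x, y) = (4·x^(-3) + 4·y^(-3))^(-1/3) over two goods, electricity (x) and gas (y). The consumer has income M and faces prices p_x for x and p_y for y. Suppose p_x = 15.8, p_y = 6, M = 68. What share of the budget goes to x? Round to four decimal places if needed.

From the CES first-order condition, (y/x)^(4) = p_x/p_y.
Solve for the ratio: y/x = [p_x/p_y]^(0.25).
With the ratio pinned down, the budget gives x* = M/(p_x + p_y·(y/x)) and y* = (y/x)·x*.
Numerically y/x = 1.273874, so x* = 68/(15.8 + 6·1.273874) = 2.9006 and y* = 1.273874·2.9006 = 3.695.
Expenditure on x: 15.8·2.9006 = 45.8298; share = 0.674.

share on x = 0.674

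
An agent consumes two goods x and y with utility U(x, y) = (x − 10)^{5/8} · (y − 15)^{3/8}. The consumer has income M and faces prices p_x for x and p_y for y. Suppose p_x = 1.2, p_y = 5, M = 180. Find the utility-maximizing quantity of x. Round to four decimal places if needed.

x* = 58.4375

This is Cobb-Douglas in (x−10, y−15): tangency gives 0.625·p_y·(y−15) = 0.375·p_x·(x−10).
After buying the subsistence bundle (10, 15), a share 0.625 of the remaining income goes to x: x* = 10 + 0.625·(M − 10p_x − 15p_y)/p_x.
Discretionary income = 180 − 10·1.2 − 15·5 = 93; x* = 10 + 0.625·93/1.2 = 58.4375.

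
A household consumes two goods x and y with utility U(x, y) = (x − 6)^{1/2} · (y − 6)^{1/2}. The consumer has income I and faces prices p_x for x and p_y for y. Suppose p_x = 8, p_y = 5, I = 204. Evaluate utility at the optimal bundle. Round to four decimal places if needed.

V = 9.9612

After buying the subsistence bundle (6, 6), a share 0.5 of the remaining income goes to x: x* = 6 + 0.5·(I − 6p_x − 6p_y)/p_x.
Discretionary income = 204 − 6·8 − 6·5 = 126; x* = 6 + 0.5·126/8 = 13.875; y* = 6 + 0.5·126/5 = 18.6.
Utility at the optimum: U(13.875, 18.6) = 9.9612.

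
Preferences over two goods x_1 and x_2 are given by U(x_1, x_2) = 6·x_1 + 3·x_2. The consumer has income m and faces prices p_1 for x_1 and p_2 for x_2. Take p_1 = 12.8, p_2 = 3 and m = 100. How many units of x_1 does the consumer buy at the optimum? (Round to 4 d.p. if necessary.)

x_1* = 0

Perfect substitutes: compare marginal utility per dollar. 6/p_1 vs 3/p_2 → 0.4688 vs 1.
x_2 gives more utility per dollar, so spend all income on x_2: x_2* = m/p_2, x_1* = 0.
Numerically: x_1* = 0, x_2* = 33.3333.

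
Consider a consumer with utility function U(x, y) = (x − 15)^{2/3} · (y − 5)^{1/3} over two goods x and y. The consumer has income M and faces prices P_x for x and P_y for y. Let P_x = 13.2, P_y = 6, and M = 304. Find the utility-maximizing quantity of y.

Let x' = x−15, y' = y−5. MRS = 2·y'/x' = P_x/P_y.
After buying the subsistence bundle (15, 5), a share 2/3 of the remaining income goes to x: x* = 15 + 2/3·(M − 15P_x − 5P_y)/P_x.
Discretionary income = 304 − 15·13.2 − 5·6 = 76; y* = 5 + 1/3·76/6 = 9.2222.

y* = 9.2222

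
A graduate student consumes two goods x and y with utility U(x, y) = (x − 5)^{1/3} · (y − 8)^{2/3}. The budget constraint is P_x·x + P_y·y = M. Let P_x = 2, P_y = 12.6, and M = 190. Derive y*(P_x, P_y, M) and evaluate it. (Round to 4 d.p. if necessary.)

y* = 12.1905

Discretionary income = 190 − 5·2 − 8·12.6 = 79.2; y* = 8 + 2/3·79.2/12.6 = 12.1905.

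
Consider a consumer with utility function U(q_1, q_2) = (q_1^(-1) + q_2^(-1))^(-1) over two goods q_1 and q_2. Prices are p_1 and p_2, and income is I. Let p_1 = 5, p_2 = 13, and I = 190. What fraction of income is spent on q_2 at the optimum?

share on q_2 = 0.6172

MU_q_1 ∝ q_1^(-2), MU_q_2 ∝ q_2^(-2), so MRS = (q_2/q_1)^(2) = p_1/p_2.
Hence q_2/q_1 = (p_1/p_2)^(1/(2)), i.e. raised to the 0.5 power.
With the ratio pinned down, the budget gives q_1* = I/(p_1 + p_2·(q_2/q_1)) and q_2* = (q_2/q_1)·q_1*.
Numerically q_2/q_1 = 0.620174, so q_1* = 190/(5 + 13·0.620174) = 14.5457 and q_2* = 0.620174·14.5457 = 9.0209.
Expenditure on q_2: 13·9.0209 = 117.2714; share = 0.6172.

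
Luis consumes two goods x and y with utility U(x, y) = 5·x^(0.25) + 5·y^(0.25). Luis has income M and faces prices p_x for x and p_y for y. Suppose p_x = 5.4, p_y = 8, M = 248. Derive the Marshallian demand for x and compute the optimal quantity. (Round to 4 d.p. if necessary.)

x* = 24.4651

Numerically y/x = 0.592114, so x* = 248/(5.4 + 8·0.592114) = 24.4651.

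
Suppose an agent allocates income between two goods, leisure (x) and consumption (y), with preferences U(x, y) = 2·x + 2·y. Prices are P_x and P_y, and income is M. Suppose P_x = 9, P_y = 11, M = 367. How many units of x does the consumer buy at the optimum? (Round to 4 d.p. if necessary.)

Perfect substitutes: compare marginal utility per dollar. 2/P_x vs 2/P_y → 0.2222 vs 0.1818.
x gives more utility per dollar, so spend all income on x: x* = M/P_x, y* = 0.
Numerically: x* = 40.7778, y* = 0.

x* = 40.7778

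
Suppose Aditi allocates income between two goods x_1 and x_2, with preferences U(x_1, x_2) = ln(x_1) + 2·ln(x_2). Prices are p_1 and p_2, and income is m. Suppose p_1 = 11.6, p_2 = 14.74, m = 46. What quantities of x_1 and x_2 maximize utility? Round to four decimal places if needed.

x_1* = 1.3218, x_2* = 2.0805

MU_x_1/MU_x_2 = (x_2)/(2·x_1); tangency sets this equal to p_1/p_2.
Rearranging, p_2·x_2 = 2·p_1·x_1. Substituting into the budget gives p_1·x_1·(1 + 2) = m.
Demand: x_1*(p_1,p_2,m) = 1/3·m/p_1 and x_2* = 2/3·m/p_2.
At p_1=11.6, p_2=14.74, m=46: x_1* = 1/3·46/11.6 = 1.3218, x_2* = 2.0805.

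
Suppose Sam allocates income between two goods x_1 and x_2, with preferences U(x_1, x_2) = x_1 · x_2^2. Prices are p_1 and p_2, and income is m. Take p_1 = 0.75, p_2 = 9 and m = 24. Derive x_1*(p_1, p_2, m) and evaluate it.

MU_x_1/MU_x_2 = (x_2)/(2·x_1); tangency sets this equal to p_1/p_2.
Rearranging, p_2·x_2 = 2·p_1·x_1. Substituting into the budget gives p_1·x_1·(1 + 2) = m.
Demand: x_1*(p_1,p_2,m) = 1/3·m/p_1 and x_2* = 2/3·m/p_2.
At p_1=0.75, p_2=9, m=24: x_1* = 1/3·24/0.75 = 10.6667.

x_1* = 10.6667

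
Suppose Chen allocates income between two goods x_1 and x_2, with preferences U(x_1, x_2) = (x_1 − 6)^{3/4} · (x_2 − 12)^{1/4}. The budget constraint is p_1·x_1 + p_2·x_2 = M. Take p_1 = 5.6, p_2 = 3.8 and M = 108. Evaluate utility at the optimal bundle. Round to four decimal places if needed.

V = 3.2291

This is Cobb-Douglas in (x_1−6, x_2−12): tangency gives 0.75·p_2·(x_2−12) = 0.25·p_1·(x_1−6).
Substituting into the budget: x_1* = 6 + 0.75·(M − 6·p_1 − 12·p_2)/p_1, and x_2* = 12 + 0.25·(…)/p_2.
Discretionary income = 108 − 6·5.6 − 12·3.8 = 28.8; x_1* = 6 + 0.75·28.8/5.6 = 9.8571; x_2* = 12 + 0.25·28.8/3.8 = 13.8947.
Utility at the optimum: U(9.8571, 13.8947) = 3.2291.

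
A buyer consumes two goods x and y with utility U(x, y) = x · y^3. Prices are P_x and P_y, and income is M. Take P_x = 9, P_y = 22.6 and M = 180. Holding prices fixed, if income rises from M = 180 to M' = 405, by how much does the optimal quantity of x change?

Δx* = 6.25

MU_x/MU_y = (y)/(3·x); tangency sets this equal to P_x/P_y.
Rearranging, P_y·y = 3·P_x·x. Substituting into the budget gives P_x·x·(1 + 3) = M.
Demand: x*(P_x,P_y,M) = 0.25·M/P_x and y* = 0.75·M/P_y.
At P_x=9, P_y=22.6, M=180: x* = 0.25·180/9 = 5.
At M' = 405: x* = 11.25. Change: 11.25 − 5 = 6.25.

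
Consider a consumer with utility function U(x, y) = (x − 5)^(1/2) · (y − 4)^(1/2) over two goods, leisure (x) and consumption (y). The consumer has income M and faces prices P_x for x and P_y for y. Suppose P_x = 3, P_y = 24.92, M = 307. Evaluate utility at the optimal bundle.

V = 11.1214

MRS = (y−4)/(x−5). Tangency with P_x/P_y gives y−4 = (P_x/P_y)·(x−5).
Substituting into the budget: x* = 5 + 0.5·(M − 5·P_x − 4·P_y)/P_x, and y* = 4 + 0.5·(…)/P_y.
Discretionary income = 307 − 5·3 − 4·24.92 = 192.32; x* = 5 + 0.5·192.32/3 = 37.0533; y* = 4 + 0.5·192.32/24.92 = 7.8587.
Utility at the optimum: U(37.0533, 7.8587) = 11.1214.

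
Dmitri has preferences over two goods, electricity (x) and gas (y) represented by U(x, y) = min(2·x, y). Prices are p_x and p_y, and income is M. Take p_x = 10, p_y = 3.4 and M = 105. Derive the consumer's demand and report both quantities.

Here 10 + 2·3.4 = 16.8, giving x* = 6.25 and y* = 12.5.

x* = 6.25, y* = 12.5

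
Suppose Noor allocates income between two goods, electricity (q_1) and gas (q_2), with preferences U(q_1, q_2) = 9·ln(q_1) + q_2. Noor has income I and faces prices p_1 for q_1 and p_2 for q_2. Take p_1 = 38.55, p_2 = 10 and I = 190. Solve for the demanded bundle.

q_1* = 2.3346, q_2* = 10

Set MRS = p_1/p_2: (9/q_1)/1 = p_1/p_2.
So q_1*(p_1,p_2) = 9·p_2/p_1, independent of income; and q_2* = (I − 9·p_2)/p_2.
At the given prices: q_1* = 9·10/38.55 = 2.3346, and q_2* = 10.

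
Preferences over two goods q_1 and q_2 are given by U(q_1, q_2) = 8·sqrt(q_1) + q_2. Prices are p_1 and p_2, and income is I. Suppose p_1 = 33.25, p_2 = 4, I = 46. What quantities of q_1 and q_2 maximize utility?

Utility is quasi-linear in q_2; the FOC for q_1 is 4/√q_1 = p_1/p_2.
Thus q_1* = (4·p_2/p_1)² — independent of I — with the rest of income spent on q_2.
Plugging in: q_1* = (4·4/33.25)² = 0.2316, q_2* = 9.5752.

q_1* = 0.2316, q_2* = 9.5752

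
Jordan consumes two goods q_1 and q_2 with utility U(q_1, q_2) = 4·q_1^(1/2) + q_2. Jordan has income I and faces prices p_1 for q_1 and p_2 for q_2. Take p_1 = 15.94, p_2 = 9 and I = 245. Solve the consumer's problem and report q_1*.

q_1* = 1.2752

Set MRS = p_1/p_2: 2·q_1^(−1/2) = p_1/p_2.
Thus q_1* = (2·p_2/p_1)² — independent of I — with the rest of income spent on q_2.
Plugging in: q_1* = (2·9/15.94)² = 1.2752.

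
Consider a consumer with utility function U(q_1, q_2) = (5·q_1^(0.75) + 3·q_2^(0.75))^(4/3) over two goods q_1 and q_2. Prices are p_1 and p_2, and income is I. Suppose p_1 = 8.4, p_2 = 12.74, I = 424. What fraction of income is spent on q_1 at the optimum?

MU_q_1 ∝ 5·q_1^(-0.25), MU_q_2 ∝ 3·q_2^(-0.25), so MRS = (5/3)·(q_2/q_1)^(0.25) = p_1/p_2.
Solve for the ratio: q_2/q_1 = [(3/5)·p_1/p_2]^(4).
Substitute q_2 = (q_2/q_1)·q_1 into the budget: q_1* = I/(p_1 + p_2·(q_2/q_1)).
Numerically q_2/q_1 = 0.024493, so q_1* = 424/(8.4 + 12.74·0.024493) = 48.6683 and q_2* = 0.024493·48.6683 = 1.192.
Expenditure on q_1: 8.4·48.6683 = 408.8134; share = 0.9642.

share on q_1 = 0.9642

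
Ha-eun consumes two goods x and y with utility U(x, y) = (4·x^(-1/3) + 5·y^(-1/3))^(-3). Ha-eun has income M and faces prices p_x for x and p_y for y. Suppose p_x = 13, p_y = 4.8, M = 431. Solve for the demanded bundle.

x* = 17.2539, y* = 43.0623

MU_x ∝ 4·x^(-4/3), MU_y ∝ 5·y^(-4/3), so MRS = (4/5)·(y/x)^(4/3) = p_x/p_y.
Solve for the ratio: y/x = [(5/4)·p_x/p_y]^(0.75).
Substitute y = (y/x)·x into the budget: x* = M/(p_x + p_y·(y/x)).
Numerically y/x = 2.495796, so x* = 431/(13 + 4.8·2.495796) = 17.2539 and y* = 2.495796·17.2539 = 43.0623.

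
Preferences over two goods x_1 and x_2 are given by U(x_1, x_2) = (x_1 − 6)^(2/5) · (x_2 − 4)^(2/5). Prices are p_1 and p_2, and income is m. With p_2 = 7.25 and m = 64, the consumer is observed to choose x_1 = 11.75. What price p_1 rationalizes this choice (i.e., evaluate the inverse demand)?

p_1 = 2

Let x_1' = x_1−6, x_2' = x_2−4. MRS = x_2'/x_1' = p_1/p_2.
After buying the subsistence bundle (6, 4), a share 0.5 of the remaining income goes to x_1: x_1* = 6 + 0.5·(m − 6p_1 − 4p_2)/p_1.
Set x_1* = 11.75 in the demand function and solve for p_1: p_1 = 2.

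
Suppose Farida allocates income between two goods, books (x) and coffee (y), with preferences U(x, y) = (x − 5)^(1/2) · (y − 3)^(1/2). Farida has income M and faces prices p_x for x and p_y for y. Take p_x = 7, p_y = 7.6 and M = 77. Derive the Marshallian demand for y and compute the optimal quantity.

MRS = (y−3)/(x−5). Tangency with p_x/p_y gives y−3 = (p_x/p_y)·(x−5).
After buying the subsistence bundle (5, 3), a share 0.5 of the remaining income goes to x: x* = 5 + 0.5·(M − 5p_x − 3p_y)/p_x.
Discretionary income = 77 − 5·7 − 3·7.6 = 19.2; y* = 3 + 0.5·19.2/7.6 = 4.2632.

y* = 4.2632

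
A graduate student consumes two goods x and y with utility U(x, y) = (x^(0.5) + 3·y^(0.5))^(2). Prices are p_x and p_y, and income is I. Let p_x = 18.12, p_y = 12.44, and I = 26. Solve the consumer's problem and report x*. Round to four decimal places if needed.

Numerically y/x = 19.094933, so x* = 26/(18.12 + 12.44·19.094933) = 0.1017.

x* = 0.1017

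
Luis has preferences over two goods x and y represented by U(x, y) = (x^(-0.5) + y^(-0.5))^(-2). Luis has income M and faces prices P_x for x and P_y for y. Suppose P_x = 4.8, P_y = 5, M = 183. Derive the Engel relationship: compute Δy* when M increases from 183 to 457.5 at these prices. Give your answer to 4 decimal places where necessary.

MU_x ∝ x^(-1.5), MU_y ∝ y^(-1.5), so MRS = (y/x)^(1.5) = P_x/P_y.
Hence y/x = (P_x/P_y)^(1/(1.5)), i.e. raised to the 2/3 power.
Substitute y = (y/x)·x into the budget: x* = M/(P_x + P_y·(y/x)).
Numerically y/x = 0.973152, so x* = 183/(4.8 + 5·0.973152) = 18.9328 and y* = 0.973152·18.9328 = 18.4245.
At M' = 457.5: y* = 46.0613. Change: 46.0613 − 18.4245 = 27.6368.

Δy* = 27.6368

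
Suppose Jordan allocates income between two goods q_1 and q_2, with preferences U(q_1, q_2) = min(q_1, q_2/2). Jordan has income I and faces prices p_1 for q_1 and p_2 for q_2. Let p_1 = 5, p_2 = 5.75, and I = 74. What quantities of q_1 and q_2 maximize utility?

q_1* = 4.4848, q_2* = 8.9697

With perfect complements, no substitution: consume in ratio q_1:q_2 = 1:2.
Budget: p_1·q_1 + p_2·2·q_1 = I, so (p_1 + 2·p_2)·q_1 = I.
Demand: q_1*(p_1,p_2,I) = I/(p_1 + 2·p_2), q_2* = 2·I/(p_1 + 2·p_2).
Here 5 + 2·5.75 = 16.5, giving q_1* = 4.4848 and q_2* = 8.9697.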